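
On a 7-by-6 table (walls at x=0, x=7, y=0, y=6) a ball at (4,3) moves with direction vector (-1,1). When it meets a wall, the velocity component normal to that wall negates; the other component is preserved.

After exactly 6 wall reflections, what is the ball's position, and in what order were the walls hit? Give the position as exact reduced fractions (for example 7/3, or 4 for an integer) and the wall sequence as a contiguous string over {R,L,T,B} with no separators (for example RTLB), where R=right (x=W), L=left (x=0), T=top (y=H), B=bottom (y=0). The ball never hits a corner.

1. t=3 → T at (1,6); v=(-1,-1)
2. t=1 → L at (0,5); v=(1,-1)
3. t=5 → B at (5,0); v=(1,1)
4. t=2 → R at (7,2); v=(-1,1)
5. t=4 → T at (3,6); v=(-1,-1)
6. t=3 → L at (0,3); v=(1,-1)

Final position: (0,3)
Wall sequence: TLBRTL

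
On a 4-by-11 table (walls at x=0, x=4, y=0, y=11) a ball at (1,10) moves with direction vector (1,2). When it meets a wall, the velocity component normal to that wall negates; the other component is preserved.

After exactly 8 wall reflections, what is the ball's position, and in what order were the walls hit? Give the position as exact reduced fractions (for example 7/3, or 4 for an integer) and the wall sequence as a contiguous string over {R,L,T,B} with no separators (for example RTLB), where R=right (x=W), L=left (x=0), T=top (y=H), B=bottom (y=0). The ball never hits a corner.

1. t=1/2 → T at (3/2,11); v=(1,-2)
2. t=5/2 → R at (4,6); v=(-1,-2)
3. t=3 → B at (1,0); v=(-1,2)
4. t=1 → L at (0,2); v=(1,2)
5. t=4 → R at (4,10); v=(-1,2)
6. t=1/2 → T at (7/2,11); v=(-1,-2)
7. t=7/2 → L at (0,4); v=(1,-2)
8. t=2 → B at (2,0); v=(1,2)

Final position: (2,0)
Wall sequence: TRBLRTLB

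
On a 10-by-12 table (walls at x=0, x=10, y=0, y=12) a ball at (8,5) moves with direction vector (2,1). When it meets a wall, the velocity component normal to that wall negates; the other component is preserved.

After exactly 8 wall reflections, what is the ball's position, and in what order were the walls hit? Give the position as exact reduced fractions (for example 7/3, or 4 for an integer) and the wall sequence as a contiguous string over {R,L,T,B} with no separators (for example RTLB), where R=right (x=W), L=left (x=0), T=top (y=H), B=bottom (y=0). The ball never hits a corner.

Final position: (0,7)
Wall sequence: RLTRLBRL

1. t=1 → R at (10,6); v=(-2,1)
2. t=5 → L at (0,11); v=(2,1)
3. t=1 → T at (2,12); v=(2,-1)
4. t=4 → R at (10,8); v=(-2,-1)
5. t=5 → L at (0,3); v=(2,-1)
6. t=3 → B at (6,0); v=(2,1)
7. t=2 → R at (10,2); v=(-2,1)
8. t=5 → L at (0,7); v=(2,1)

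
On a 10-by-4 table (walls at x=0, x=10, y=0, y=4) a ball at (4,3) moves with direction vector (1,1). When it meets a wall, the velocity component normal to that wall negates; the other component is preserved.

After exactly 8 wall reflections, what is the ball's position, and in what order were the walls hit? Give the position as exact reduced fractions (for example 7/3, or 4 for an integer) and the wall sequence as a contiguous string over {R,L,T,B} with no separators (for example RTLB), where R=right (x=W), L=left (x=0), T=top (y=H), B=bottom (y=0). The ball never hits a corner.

Final position: (5,0)
Wall sequence: TBRTBLTB

1. t=1 → T at (5,4); v=(1,-1)
2. t=4 → B at (9,0); v=(1,1)
3. t=1 → R at (10,1); v=(-1,1)
4. t=3 → T at (7,4); v=(-1,-1)
5. t=4 → B at (3,0); v=(-1,1)
6. t=3 → L at (0,3); v=(1,1)
7. t=1 → T at (1,4); v=(1,-1)
8. t=4 → B at (5,0); v=(1,1)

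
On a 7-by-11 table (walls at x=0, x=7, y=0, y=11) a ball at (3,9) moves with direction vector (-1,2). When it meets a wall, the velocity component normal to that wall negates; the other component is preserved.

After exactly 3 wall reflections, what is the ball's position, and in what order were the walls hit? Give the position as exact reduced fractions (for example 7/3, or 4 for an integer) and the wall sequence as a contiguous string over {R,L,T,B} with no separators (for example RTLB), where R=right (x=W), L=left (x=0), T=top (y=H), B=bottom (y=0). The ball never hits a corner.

1. t=1 → T at (2,11); v=(-1,-2)
2. t=2 → L at (0,7); v=(1,-2)
3. t=7/2 → B at (7/2,0); v=(1,2)

Final position: (7/2,0)
Wall sequence: TLB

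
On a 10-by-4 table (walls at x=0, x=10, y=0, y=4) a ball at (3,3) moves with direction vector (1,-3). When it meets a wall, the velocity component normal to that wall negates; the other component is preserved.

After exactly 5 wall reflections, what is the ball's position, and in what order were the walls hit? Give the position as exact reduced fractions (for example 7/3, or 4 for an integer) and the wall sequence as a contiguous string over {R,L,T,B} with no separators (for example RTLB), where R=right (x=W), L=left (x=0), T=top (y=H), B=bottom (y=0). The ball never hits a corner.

1. t=1 → B at (4,0); v=(1,3)
2. t=4/3 → T at (16/3,4); v=(1,-3)
3. t=4/3 → B at (20/3,0); v=(1,3)
4. t=4/3 → T at (8,4); v=(1,-3)
5. t=4/3 → B at (28/3,0); v=(1,3)

Final position: (28/3,0)
Wall sequence: BTBTB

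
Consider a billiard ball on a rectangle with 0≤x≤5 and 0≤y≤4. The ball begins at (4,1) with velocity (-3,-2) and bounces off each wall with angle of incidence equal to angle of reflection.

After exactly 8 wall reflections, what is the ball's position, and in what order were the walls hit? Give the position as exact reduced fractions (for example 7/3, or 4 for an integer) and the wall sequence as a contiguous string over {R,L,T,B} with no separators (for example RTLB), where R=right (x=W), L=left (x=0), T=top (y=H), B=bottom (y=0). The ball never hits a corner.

1. t=1/2 → B at (5/2,0); v=(-3,2)
2. t=5/6 → L at (0,5/3); v=(3,2)
3. t=7/6 → T at (7/2,4); v=(3,-2)
4. t=1/2 → R at (5,3); v=(-3,-2)
5. t=3/2 → B at (1/2,0); v=(-3,2)
6. t=1/6 → L at (0,1/3); v=(3,2)
7. t=5/3 → R at (5,11/3); v=(-3,2)
8. t=1/6 → T at (9/2,4); v=(-3,-2)

Final position: (9/2,4)
Wall sequence: BLTRBLRT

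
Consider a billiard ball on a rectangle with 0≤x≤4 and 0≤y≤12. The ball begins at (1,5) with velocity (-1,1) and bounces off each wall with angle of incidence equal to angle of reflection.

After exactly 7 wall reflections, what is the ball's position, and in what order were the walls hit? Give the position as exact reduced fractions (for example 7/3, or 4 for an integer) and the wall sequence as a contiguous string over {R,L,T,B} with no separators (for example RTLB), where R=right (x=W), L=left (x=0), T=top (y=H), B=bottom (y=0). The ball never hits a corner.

Final position: (2,0)
Wall sequence: LRTLRLB

1. t=1 → L at (0,6); v=(1,1)
2. t=4 → R at (4,10); v=(-1,1)
3. t=2 → T at (2,12); v=(-1,-1)
4. t=2 → L at (0,10); v=(1,-1)
5. t=4 → R at (4,6); v=(-1,-1)
6. t=4 → L at (0,2); v=(1,-1)
7. t=2 → B at (2,0); v=(1,1)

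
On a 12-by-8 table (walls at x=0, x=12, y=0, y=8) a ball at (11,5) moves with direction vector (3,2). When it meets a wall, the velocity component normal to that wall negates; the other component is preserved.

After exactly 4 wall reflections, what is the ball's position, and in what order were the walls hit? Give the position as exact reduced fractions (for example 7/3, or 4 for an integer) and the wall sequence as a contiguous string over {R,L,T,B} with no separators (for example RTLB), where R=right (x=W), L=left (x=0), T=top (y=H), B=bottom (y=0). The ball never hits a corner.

1. t=1/3 → R at (12,17/3); v=(-3,2)
2. t=7/6 → T at (17/2,8); v=(-3,-2)
3. t=17/6 → L at (0,7/3); v=(3,-2)
4. t=7/6 → B at (7/2,0); v=(3,2)

Final position: (7/2,0)
Wall sequence: RTLB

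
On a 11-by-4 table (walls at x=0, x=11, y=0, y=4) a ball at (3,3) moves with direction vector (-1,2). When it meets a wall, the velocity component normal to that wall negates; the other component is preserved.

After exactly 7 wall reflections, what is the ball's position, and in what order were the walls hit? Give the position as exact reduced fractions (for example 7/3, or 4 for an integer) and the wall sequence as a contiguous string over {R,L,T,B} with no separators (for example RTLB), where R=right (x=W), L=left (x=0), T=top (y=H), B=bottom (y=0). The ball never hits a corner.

Final position: (15/2,0)
Wall sequence: TBLTBTB

1. t=1/2 → T at (5/2,4); v=(-1,-2)
2. t=2 → B at (1/2,0); v=(-1,2)
3. t=1/2 → L at (0,1); v=(1,2)
4. t=3/2 → T at (3/2,4); v=(1,-2)
5. t=2 → B at (7/2,0); v=(1,2)
6. t=2 → T at (11/2,4); v=(1,-2)
7. t=2 → B at (15/2,0); v=(1,2)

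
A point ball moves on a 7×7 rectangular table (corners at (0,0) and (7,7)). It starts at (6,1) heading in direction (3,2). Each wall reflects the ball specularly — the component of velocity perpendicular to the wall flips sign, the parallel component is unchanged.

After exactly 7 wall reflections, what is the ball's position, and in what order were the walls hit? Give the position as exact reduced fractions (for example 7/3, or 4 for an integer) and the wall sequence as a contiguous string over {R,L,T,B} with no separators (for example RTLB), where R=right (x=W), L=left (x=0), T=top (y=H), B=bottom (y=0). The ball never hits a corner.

Final position: (7,19/3)
Wall sequence: RLTRBLR

1. t=1/3 → R at (7,5/3); v=(-3,2)
2. t=7/3 → L at (0,19/3); v=(3,2)
3. t=1/3 → T at (1,7); v=(3,-2)
4. t=2 → R at (7,3); v=(-3,-2)
5. t=3/2 → B at (5/2,0); v=(-3,2)
6. t=5/6 → L at (0,5/3); v=(3,2)
7. t=7/3 → R at (7,19/3); v=(-3,2)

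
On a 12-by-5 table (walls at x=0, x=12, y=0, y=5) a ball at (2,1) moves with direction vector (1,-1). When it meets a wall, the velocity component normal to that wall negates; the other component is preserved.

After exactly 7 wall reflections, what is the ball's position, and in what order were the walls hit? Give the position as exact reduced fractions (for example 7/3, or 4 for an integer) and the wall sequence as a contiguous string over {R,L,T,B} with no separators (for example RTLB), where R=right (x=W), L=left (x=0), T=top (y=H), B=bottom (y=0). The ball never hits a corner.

1. t=1 → B at (3,0); v=(1,1)
2. t=5 → T at (8,5); v=(1,-1)
3. t=4 → R at (12,1); v=(-1,-1)
4. t=1 → B at (11,0); v=(-1,1)
5. t=5 → T at (6,5); v=(-1,-1)
6. t=5 → B at (1,0); v=(-1,1)
7. t=1 → L at (0,1); v=(1,1)

Final position: (0,1)
Wall sequence: BTRBTBL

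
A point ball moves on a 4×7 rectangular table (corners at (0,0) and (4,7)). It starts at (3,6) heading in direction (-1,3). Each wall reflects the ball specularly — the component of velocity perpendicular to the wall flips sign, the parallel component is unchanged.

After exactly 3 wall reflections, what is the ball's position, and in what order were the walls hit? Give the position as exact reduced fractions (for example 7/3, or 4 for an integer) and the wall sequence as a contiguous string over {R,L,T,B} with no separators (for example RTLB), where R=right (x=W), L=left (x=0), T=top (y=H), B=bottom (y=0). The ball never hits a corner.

1. t=1/3 → T at (8/3,7); v=(-1,-3)
2. t=7/3 → B at (1/3,0); v=(-1,3)
3. t=1/3 → L at (0,1); v=(1,3)

Final position: (0,1)
Wall sequence: TBL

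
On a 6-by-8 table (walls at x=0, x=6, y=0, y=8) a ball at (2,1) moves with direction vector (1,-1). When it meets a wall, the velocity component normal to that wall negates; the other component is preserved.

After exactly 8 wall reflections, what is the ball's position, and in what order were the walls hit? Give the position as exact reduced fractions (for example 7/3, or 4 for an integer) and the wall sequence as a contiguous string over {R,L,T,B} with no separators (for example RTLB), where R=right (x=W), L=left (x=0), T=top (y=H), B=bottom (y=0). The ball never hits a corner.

1. t=1 → B at (3,0); v=(1,1)
2. t=3 → R at (6,3); v=(-1,1)
3. t=5 → T at (1,8); v=(-1,-1)
4. t=1 → L at (0,7); v=(1,-1)
5. t=6 → R at (6,1); v=(-1,-1)
6. t=1 → B at (5,0); v=(-1,1)
7. t=5 → L at (0,5); v=(1,1)
8. t=3 → T at (3,8); v=(1,-1)

Final position: (3,8)
Wall sequence: BRTLRBLT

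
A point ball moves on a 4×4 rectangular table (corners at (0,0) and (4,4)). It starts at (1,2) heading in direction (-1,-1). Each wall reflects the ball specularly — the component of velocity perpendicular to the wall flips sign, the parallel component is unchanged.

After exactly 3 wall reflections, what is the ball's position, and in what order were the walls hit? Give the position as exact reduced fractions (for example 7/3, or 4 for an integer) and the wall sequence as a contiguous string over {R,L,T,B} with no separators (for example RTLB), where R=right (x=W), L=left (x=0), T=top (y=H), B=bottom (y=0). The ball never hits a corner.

1. t=1 → L at (0,1); v=(1,-1)
2. t=1 → B at (1,0); v=(1,1)
3. t=3 → R at (4,3); v=(-1,1)

Final position: (4,3)
Wall sequence: LBR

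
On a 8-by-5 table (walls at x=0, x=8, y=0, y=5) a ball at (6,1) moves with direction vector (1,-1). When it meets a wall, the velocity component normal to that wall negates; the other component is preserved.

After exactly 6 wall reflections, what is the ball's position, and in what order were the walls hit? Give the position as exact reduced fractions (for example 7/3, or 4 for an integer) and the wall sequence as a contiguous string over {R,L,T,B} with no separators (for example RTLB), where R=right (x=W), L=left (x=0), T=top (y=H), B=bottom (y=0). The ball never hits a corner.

Final position: (6,5)
Wall sequence: BRTLBT

1. t=1 → B at (7,0); v=(1,1)
2. t=1 → R at (8,1); v=(-1,1)
3. t=4 → T at (4,5); v=(-1,-1)
4. t=4 → L at (0,1); v=(1,-1)
5. t=1 → B at (1,0); v=(1,1)
6. t=5 → T at (6,5); v=(1,-1)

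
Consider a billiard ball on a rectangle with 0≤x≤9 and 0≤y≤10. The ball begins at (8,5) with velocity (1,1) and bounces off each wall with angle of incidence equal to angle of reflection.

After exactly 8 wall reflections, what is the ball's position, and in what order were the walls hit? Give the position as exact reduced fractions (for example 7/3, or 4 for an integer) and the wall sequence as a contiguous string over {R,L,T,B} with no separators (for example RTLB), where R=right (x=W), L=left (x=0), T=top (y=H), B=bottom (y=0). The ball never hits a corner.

Final position: (7,0)
Wall sequence: RTLBRTLB

1. t=1 → R at (9,6); v=(-1,1)
2. t=4 → T at (5,10); v=(-1,-1)
3. t=5 → L at (0,5); v=(1,-1)
4. t=5 → B at (5,0); v=(1,1)
5. t=4 → R at (9,4); v=(-1,1)
6. t=6 → T at (3,10); v=(-1,-1)
7. t=3 → L at (0,7); v=(1,-1)
8. t=7 → B at (7,0); v=(1,1)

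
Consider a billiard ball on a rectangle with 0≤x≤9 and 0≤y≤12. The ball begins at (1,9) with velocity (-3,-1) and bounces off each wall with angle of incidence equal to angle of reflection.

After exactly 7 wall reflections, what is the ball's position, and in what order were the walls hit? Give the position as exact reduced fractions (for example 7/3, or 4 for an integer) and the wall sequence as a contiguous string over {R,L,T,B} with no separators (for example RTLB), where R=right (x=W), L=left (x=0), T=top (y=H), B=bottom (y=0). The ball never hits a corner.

1. t=1/3 → L at (0,26/3); v=(3,-1)
2. t=3 → R at (9,17/3); v=(-3,-1)
3. t=3 → L at (0,8/3); v=(3,-1)
4. t=8/3 → B at (8,0); v=(3,1)
5. t=1/3 → R at (9,1/3); v=(-3,1)
6. t=3 → L at (0,10/3); v=(3,1)
7. t=3 → R at (9,19/3); v=(-3,1)

Final position: (9,19/3)
Wall sequence: LRLBRLR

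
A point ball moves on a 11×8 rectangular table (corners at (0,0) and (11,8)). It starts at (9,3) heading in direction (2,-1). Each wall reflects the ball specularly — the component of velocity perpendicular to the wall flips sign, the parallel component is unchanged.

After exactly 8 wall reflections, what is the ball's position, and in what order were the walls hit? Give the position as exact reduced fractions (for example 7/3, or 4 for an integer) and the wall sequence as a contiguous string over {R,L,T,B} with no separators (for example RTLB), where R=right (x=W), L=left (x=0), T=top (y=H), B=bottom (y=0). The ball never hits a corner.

1. t=1 → R at (11,2); v=(-2,-1)
2. t=2 → B at (7,0); v=(-2,1)
3. t=7/2 → L at (0,7/2); v=(2,1)
4. t=9/2 → T at (9,8); v=(2,-1)
5. t=1 → R at (11,7); v=(-2,-1)
6. t=11/2 → L at (0,3/2); v=(2,-1)
7. t=3/2 → B at (3,0); v=(2,1)
8. t=4 → R at (11,4); v=(-2,1)

Final position: (11,4)
Wall sequence: RBLTRLBR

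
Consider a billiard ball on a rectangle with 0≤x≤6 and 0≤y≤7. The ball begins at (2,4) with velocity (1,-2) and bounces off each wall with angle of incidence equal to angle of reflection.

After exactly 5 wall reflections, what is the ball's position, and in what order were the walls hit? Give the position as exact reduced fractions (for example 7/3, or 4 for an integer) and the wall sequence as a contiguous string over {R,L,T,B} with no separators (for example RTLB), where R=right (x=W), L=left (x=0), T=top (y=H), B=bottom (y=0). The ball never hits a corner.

1. t=2 → B at (4,0); v=(1,2)
2. t=2 → R at (6,4); v=(-1,2)
3. t=3/2 → T at (9/2,7); v=(-1,-2)
4. t=7/2 → B at (1,0); v=(-1,2)
5. t=1 → L at (0,2); v=(1,2)

Final position: (0,2)
Wall sequence: BRTBL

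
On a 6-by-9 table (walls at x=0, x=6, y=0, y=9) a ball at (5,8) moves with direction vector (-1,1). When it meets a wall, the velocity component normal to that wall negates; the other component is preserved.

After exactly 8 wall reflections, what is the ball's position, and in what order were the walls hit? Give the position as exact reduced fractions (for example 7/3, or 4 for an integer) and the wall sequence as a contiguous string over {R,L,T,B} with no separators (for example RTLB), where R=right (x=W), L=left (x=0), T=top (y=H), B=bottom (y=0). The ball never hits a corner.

1. t=1 → T at (4,9); v=(-1,-1)
2. t=4 → L at (0,5); v=(1,-1)
3. t=5 → B at (5,0); v=(1,1)
4. t=1 → R at (6,1); v=(-1,1)
5. t=6 → L at (0,7); v=(1,1)
6. t=2 → T at (2,9); v=(1,-1)
7. t=4 → R at (6,5); v=(-1,-1)
8. t=5 → B at (1,0); v=(-1,1)

Final position: (1,0)
Wall sequence: TLBRLTRB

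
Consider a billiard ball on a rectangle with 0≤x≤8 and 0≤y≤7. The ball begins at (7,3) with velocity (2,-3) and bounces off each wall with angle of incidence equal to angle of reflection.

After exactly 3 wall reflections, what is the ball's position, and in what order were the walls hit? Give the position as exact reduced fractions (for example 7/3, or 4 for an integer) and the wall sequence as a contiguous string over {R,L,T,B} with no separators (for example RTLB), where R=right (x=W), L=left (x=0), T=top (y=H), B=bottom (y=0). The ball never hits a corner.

Final position: (7/3,7)
Wall sequence: RBT

1. t=1/2 → R at (8,3/2); v=(-2,-3)
2. t=1/2 → B at (7,0); v=(-2,3)
3. t=7/3 → T at (7/3,7); v=(-2,-3)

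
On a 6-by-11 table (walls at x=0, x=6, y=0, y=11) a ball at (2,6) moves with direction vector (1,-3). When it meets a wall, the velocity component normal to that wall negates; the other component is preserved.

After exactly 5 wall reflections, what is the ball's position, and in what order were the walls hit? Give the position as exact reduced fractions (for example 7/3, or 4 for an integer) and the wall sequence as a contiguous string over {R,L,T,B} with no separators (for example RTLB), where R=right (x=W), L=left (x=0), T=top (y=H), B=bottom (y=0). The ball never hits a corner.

1. t=2 → B at (4,0); v=(1,3)
2. t=2 → R at (6,6); v=(-1,3)
3. t=5/3 → T at (13/3,11); v=(-1,-3)
4. t=11/3 → B at (2/3,0); v=(-1,3)
5. t=2/3 → L at (0,2); v=(1,3)

Final position: (0,2)
Wall sequence: BRTBL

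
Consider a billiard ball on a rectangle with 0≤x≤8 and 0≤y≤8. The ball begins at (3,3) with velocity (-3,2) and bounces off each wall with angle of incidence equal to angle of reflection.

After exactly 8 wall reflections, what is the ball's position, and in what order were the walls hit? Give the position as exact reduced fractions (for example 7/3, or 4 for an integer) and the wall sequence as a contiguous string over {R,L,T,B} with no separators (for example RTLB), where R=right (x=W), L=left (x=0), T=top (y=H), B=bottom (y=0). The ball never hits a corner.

Final position: (0,17/3)
Wall sequence: LTRLBRTL

1. t=1 → L at (0,5); v=(3,2)
2. t=3/2 → T at (9/2,8); v=(3,-2)
3. t=7/6 → R at (8,17/3); v=(-3,-2)
4. t=8/3 → L at (0,1/3); v=(3,-2)
5. t=1/6 → B at (1/2,0); v=(3,2)
6. t=5/2 → R at (8,5); v=(-3,2)
7. t=3/2 → T at (7/2,8); v=(-3,-2)
8. t=7/6 → L at (0,17/3); v=(3,-2)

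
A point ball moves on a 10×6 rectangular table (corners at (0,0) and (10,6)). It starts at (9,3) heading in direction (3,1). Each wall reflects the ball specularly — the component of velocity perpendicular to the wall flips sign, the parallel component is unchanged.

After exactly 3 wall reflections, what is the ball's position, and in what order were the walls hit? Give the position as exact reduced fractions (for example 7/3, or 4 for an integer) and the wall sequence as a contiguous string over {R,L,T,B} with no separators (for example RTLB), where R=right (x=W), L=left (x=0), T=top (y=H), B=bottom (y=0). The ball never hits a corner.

Final position: (0,16/3)
Wall sequence: RTL

1. t=1/3 → R at (10,10/3); v=(-3,1)
2. t=8/3 → T at (2,6); v=(-3,-1)
3. t=2/3 → L at (0,16/3); v=(3,-1)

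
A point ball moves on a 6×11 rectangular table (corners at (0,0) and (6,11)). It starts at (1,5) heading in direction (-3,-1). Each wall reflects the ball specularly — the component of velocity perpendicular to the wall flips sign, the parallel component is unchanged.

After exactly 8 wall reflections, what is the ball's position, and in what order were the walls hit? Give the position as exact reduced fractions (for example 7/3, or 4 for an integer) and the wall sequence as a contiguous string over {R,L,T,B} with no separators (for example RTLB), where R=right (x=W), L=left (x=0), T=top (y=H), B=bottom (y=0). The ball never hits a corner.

Final position: (0,22/3)
Wall sequence: LRLBRLRL

1. t=1/3 → L at (0,14/3); v=(3,-1)
2. t=2 → R at (6,8/3); v=(-3,-1)
3. t=2 → L at (0,2/3); v=(3,-1)
4. t=2/3 → B at (2,0); v=(3,1)
5. t=4/3 → R at (6,4/3); v=(-3,1)
6. t=2 → L at (0,10/3); v=(3,1)
7. t=2 → R at (6,16/3); v=(-3,1)
8. t=2 → L at (0,22/3); v=(3,1)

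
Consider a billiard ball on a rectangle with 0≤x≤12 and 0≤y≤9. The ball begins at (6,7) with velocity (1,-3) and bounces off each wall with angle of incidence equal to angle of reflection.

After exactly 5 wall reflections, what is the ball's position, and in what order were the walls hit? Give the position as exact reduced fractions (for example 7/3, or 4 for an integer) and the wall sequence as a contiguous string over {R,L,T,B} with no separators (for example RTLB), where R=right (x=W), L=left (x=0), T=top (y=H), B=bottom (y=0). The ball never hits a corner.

1. t=7/3 → B at (25/3,0); v=(1,3)
2. t=3 → T at (34/3,9); v=(1,-3)
3. t=2/3 → R at (12,7); v=(-1,-3)
4. t=7/3 → B at (29/3,0); v=(-1,3)
5. t=3 → T at (20/3,9); v=(-1,-3)

Final position: (20/3,9)
Wall sequence: BTRBT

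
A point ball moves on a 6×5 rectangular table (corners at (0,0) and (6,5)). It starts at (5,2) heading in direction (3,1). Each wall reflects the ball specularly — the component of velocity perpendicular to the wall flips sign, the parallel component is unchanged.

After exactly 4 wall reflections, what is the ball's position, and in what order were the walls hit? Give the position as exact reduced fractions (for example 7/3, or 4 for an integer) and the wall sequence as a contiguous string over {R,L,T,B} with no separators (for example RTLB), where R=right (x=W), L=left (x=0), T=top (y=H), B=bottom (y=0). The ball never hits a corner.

Final position: (6,11/3)
Wall sequence: RLTR

1. t=1/3 → R at (6,7/3); v=(-3,1)
2. t=2 → L at (0,13/3); v=(3,1)
3. t=2/3 → T at (2,5); v=(3,-1)
4. t=4/3 → R at (6,11/3); v=(-3,-1)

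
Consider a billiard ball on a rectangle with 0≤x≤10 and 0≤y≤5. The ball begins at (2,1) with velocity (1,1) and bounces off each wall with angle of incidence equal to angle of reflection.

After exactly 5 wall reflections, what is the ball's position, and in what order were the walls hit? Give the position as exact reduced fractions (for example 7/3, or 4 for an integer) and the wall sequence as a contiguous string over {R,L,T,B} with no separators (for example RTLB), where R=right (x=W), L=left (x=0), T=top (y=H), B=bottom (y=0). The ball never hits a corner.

Final position: (0,1)
Wall sequence: TRBTL

1. t=4 → T at (6,5); v=(1,-1)
2. t=4 → R at (10,1); v=(-1,-1)
3. t=1 → B at (9,0); v=(-1,1)
4. t=5 → T at (4,5); v=(-1,-1)
5. t=4 → L at (0,1); v=(1,-1)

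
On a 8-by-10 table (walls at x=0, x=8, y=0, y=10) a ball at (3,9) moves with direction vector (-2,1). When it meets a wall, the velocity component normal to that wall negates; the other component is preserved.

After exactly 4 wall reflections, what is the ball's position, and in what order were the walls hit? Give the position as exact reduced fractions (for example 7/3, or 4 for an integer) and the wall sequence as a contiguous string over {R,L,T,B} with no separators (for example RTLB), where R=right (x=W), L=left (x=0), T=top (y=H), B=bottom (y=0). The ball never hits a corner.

1. t=1 → T at (1,10); v=(-2,-1)
2. t=1/2 → L at (0,19/2); v=(2,-1)
3. t=4 → R at (8,11/2); v=(-2,-1)
4. t=4 → L at (0,3/2); v=(2,-1)

Final position: (0,3/2)
Wall sequence: TLRL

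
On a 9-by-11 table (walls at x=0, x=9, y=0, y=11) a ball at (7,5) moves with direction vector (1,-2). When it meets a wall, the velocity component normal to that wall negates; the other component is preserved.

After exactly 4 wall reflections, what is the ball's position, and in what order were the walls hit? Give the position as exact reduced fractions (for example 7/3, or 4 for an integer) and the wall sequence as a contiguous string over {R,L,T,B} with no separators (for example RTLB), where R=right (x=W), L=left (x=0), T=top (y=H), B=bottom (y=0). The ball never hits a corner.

Final position: (0,5)
Wall sequence: RBTL

1. t=2 → R at (9,1); v=(-1,-2)
2. t=1/2 → B at (17/2,0); v=(-1,2)
3. t=11/2 → T at (3,11); v=(-1,-2)
4. t=3 → L at (0,5); v=(1,-2)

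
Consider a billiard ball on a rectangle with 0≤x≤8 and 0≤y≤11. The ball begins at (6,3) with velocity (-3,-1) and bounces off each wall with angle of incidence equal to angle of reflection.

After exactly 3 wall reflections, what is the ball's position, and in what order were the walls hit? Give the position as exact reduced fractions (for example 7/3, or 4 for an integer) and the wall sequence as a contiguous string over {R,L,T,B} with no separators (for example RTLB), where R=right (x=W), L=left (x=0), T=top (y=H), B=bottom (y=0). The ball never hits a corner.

Final position: (8,5/3)
Wall sequence: LBR

1. t=2 → L at (0,1); v=(3,-1)
2. t=1 → B at (3,0); v=(3,1)
3. t=5/3 → R at (8,5/3); v=(-3,1)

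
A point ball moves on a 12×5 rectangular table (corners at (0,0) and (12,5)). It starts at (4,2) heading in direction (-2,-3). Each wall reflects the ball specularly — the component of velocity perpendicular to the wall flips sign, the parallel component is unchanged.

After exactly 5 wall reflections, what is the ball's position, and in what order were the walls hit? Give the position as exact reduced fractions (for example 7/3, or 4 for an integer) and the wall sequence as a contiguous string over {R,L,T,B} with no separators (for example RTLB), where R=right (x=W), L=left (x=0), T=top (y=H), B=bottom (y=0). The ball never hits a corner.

Final position: (22/3,5)
Wall sequence: BLTBT

1. t=2/3 → B at (8/3,0); v=(-2,3)
2. t=4/3 → L at (0,4); v=(2,3)
3. t=1/3 → T at (2/3,5); v=(2,-3)
4. t=5/3 → B at (4,0); v=(2,3)
5. t=5/3 → T at (22/3,5); v=(2,-3)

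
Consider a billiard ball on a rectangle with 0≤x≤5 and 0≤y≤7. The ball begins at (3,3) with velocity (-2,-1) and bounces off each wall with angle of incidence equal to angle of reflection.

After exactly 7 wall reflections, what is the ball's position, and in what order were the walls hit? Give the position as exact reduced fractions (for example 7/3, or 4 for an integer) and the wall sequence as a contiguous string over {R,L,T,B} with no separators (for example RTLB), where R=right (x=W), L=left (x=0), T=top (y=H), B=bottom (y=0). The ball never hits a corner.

1. t=3/2 → L at (0,3/2); v=(2,-1)
2. t=3/2 → B at (3,0); v=(2,1)
3. t=1 → R at (5,1); v=(-2,1)
4. t=5/2 → L at (0,7/2); v=(2,1)
5. t=5/2 → R at (5,6); v=(-2,1)
6. t=1 → T at (3,7); v=(-2,-1)
7. t=3/2 → L at (0,11/2); v=(2,-1)

Final position: (0,11/2)
Wall sequence: LBRLRTL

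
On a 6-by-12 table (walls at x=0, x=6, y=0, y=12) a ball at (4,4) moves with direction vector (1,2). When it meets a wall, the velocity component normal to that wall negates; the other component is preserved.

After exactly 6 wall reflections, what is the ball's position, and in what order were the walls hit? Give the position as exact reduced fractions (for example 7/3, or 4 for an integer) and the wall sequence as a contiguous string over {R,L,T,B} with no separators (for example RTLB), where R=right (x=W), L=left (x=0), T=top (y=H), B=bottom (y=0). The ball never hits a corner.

Final position: (4,12)
Wall sequence: RTLBRT

1. t=2 → R at (6,8); v=(-1,2)
2. t=2 → T at (4,12); v=(-1,-2)
3. t=4 → L at (0,4); v=(1,-2)
4. t=2 → B at (2,0); v=(1,2)
5. t=4 → R at (6,8); v=(-1,2)
6. t=2 → T at (4,12); v=(-1,-2)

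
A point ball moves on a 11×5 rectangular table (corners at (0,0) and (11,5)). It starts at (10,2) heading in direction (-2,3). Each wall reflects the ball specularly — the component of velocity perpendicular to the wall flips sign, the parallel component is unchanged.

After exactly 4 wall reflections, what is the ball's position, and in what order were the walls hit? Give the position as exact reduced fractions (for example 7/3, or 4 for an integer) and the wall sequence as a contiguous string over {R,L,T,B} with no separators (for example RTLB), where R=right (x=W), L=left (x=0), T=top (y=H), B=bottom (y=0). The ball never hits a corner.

1. t=1 → T at (8,5); v=(-2,-3)
2. t=5/3 → B at (14/3,0); v=(-2,3)
3. t=5/3 → T at (4/3,5); v=(-2,-3)
4. t=2/3 → L at (0,3); v=(2,-3)

Final position: (0,3)
Wall sequence: TBTL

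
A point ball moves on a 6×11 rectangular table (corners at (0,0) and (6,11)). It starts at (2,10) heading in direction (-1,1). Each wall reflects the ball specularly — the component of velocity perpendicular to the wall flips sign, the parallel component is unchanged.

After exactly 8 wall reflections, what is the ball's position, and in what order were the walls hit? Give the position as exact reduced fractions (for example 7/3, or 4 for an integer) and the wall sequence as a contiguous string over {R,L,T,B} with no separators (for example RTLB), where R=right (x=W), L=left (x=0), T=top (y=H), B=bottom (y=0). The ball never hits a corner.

Final position: (0,8)
Wall sequence: TLRBLRTL

1. t=1 → T at (1,11); v=(-1,-1)
2. t=1 → L at (0,10); v=(1,-1)
3. t=6 → R at (6,4); v=(-1,-1)
4. t=4 → B at (2,0); v=(-1,1)
5. t=2 → L at (0,2); v=(1,1)
6. t=6 → R at (6,8); v=(-1,1)
7. t=3 → T at (3,11); v=(-1,-1)
8. t=3 → L at (0,8); v=(1,-1)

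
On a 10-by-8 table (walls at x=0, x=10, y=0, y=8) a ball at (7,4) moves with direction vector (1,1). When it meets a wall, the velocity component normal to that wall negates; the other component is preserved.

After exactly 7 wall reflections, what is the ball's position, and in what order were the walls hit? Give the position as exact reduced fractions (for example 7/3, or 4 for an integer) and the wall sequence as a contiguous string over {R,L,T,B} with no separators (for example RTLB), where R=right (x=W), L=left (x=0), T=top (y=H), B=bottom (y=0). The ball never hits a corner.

Final position: (5,0)
Wall sequence: RTBLTRB

1. t=3 → R at (10,7); v=(-1,1)
2. t=1 → T at (9,8); v=(-1,-1)
3. t=8 → B at (1,0); v=(-1,1)
4. t=1 → L at (0,1); v=(1,1)
5. t=7 → T at (7,8); v=(1,-1)
6. t=3 → R at (10,5); v=(-1,-1)
7. t=5 → B at (5,0); v=(-1,1)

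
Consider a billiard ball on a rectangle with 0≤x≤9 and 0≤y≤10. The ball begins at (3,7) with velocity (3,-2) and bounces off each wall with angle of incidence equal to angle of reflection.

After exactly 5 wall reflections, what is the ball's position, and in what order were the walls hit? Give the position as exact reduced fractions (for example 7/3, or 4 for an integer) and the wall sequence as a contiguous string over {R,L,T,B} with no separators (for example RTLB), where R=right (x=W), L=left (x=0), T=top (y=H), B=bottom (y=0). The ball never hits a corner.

Final position: (15/2,10)
Wall sequence: RBLRT

1. t=2 → R at (9,3); v=(-3,-2)
2. t=3/2 → B at (9/2,0); v=(-3,2)
3. t=3/2 → L at (0,3); v=(3,2)
4. t=3 → R at (9,9); v=(-3,2)
5. t=1/2 → T at (15/2,10); v=(-3,-2)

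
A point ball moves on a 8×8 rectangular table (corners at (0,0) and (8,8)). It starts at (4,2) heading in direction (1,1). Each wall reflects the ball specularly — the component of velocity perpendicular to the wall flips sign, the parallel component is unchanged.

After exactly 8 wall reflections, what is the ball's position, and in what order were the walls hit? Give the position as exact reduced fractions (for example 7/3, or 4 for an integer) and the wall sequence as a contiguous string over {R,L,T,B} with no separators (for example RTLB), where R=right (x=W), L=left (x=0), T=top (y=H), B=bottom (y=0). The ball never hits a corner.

Final position: (2,0)
Wall sequence: RTLBRTLB

1. t=4 → R at (8,6); v=(-1,1)
2. t=2 → T at (6,8); v=(-1,-1)
3. t=6 → L at (0,2); v=(1,-1)
4. t=2 → B at (2,0); v=(1,1)
5. t=6 → R at (8,6); v=(-1,1)
6. t=2 → T at (6,8); v=(-1,-1)
7. t=6 → L at (0,2); v=(1,-1)
8. t=2 → B at (2,0); v=(1,1)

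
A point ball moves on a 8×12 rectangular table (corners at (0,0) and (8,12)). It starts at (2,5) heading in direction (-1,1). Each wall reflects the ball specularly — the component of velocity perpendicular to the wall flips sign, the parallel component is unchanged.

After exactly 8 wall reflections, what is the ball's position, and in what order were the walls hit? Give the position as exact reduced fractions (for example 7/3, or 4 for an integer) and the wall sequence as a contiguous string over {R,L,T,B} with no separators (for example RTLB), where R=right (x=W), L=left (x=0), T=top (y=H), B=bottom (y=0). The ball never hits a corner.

Final position: (0,9)
Wall sequence: LTRLBRTL

1. t=2 → L at (0,7); v=(1,1)
2. t=5 → T at (5,12); v=(1,-1)
3. t=3 → R at (8,9); v=(-1,-1)
4. t=8 → L at (0,1); v=(1,-1)
5. t=1 → B at (1,0); v=(1,1)
6. t=7 → R at (8,7); v=(-1,1)
7. t=5 → T at (3,12); v=(-1,-1)
8. t=3 → L at (0,9); v=(1,-1)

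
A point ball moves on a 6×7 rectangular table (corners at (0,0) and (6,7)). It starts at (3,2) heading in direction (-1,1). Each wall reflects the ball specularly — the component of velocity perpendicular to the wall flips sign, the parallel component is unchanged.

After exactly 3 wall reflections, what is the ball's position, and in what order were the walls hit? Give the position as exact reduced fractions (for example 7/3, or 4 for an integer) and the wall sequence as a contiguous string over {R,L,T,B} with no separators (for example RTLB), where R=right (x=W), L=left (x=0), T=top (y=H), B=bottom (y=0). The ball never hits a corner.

1. t=3 → L at (0,5); v=(1,1)
2. t=2 → T at (2,7); v=(1,-1)
3. t=4 → R at (6,3); v=(-1,-1)

Final position: (6,3)
Wall sequence: LTR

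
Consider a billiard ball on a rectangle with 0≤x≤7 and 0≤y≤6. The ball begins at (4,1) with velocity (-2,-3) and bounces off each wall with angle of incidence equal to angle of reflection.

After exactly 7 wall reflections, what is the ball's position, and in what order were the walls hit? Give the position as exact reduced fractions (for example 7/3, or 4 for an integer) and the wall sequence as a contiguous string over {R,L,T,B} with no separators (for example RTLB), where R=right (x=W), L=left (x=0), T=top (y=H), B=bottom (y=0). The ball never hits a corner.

1. t=1/3 → B at (10/3,0); v=(-2,3)
2. t=5/3 → L at (0,5); v=(2,3)
3. t=1/3 → T at (2/3,6); v=(2,-3)
4. t=2 → B at (14/3,0); v=(2,3)
5. t=7/6 → R at (7,7/2); v=(-2,3)
6. t=5/6 → T at (16/3,6); v=(-2,-3)
7. t=2 → B at (4/3,0); v=(-2,3)

Final position: (4/3,0)
Wall sequence: BLTBRTB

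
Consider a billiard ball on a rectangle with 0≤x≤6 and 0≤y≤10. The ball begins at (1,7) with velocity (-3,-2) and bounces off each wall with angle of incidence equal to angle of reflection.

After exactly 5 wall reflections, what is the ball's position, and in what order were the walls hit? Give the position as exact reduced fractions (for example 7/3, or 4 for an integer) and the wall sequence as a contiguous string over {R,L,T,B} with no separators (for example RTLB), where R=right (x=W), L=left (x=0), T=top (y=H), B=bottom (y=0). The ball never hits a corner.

1. t=1/3 → L at (0,19/3); v=(3,-2)
2. t=2 → R at (6,7/3); v=(-3,-2)
3. t=7/6 → B at (5/2,0); v=(-3,2)
4. t=5/6 → L at (0,5/3); v=(3,2)
5. t=2 → R at (6,17/3); v=(-3,2)

Final position: (6,17/3)
Wall sequence: LRBLR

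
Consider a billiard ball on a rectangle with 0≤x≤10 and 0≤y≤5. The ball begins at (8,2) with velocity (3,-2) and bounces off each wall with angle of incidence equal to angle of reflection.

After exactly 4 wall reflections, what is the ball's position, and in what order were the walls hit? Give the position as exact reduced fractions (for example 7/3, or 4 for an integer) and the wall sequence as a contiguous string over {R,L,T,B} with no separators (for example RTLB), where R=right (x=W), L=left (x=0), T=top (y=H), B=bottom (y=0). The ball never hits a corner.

1. t=2/3 → R at (10,2/3); v=(-3,-2)
2. t=1/3 → B at (9,0); v=(-3,2)
3. t=5/2 → T at (3/2,5); v=(-3,-2)
4. t=1/2 → L at (0,4); v=(3,-2)

Final position: (0,4)
Wall sequence: RBTL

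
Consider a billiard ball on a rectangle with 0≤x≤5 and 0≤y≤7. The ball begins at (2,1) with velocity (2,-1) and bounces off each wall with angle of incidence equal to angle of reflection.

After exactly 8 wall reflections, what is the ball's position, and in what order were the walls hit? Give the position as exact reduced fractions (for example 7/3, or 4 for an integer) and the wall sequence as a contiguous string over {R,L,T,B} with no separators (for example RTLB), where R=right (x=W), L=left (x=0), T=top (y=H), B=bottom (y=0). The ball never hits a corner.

Final position: (0,1)
Wall sequence: BRLRTLRL

1. t=1 → B at (4,0); v=(2,1)
2. t=1/2 → R at (5,1/2); v=(-2,1)
3. t=5/2 → L at (0,3); v=(2,1)
4. t=5/2 → R at (5,11/2); v=(-2,1)
5. t=3/2 → T at (2,7); v=(-2,-1)
6. t=1 → L at (0,6); v=(2,-1)
7. t=5/2 → R at (5,7/2); v=(-2,-1)
8. t=5/2 → L at (0,1); v=(2,-1)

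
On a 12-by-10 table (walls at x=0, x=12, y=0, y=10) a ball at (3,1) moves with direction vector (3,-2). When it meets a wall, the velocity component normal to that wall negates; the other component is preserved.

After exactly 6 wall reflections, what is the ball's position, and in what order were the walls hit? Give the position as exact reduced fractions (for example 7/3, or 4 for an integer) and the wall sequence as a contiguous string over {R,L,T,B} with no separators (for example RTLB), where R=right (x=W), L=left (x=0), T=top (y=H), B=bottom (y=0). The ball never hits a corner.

Final position: (12,1)
Wall sequence: BRTLBR

1. t=1/2 → B at (9/2,0); v=(3,2)
2. t=5/2 → R at (12,5); v=(-3,2)
3. t=5/2 → T at (9/2,10); v=(-3,-2)
4. t=3/2 → L at (0,7); v=(3,-2)
5. t=7/2 → B at (21/2,0); v=(3,2)
6. t=1/2 → R at (12,1); v=(-3,2)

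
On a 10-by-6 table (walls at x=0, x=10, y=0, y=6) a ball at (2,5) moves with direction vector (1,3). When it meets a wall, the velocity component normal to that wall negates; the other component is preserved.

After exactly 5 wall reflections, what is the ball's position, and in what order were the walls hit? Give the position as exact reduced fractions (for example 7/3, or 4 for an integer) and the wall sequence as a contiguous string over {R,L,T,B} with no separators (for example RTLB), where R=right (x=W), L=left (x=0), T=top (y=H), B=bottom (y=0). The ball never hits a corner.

1. t=1/3 → T at (7/3,6); v=(1,-3)
2. t=2 → B at (13/3,0); v=(1,3)
3. t=2 → T at (19/3,6); v=(1,-3)
4. t=2 → B at (25/3,0); v=(1,3)
5. t=5/3 → R at (10,5); v=(-1,3)

Final position: (10,5)
Wall sequence: TBTBR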